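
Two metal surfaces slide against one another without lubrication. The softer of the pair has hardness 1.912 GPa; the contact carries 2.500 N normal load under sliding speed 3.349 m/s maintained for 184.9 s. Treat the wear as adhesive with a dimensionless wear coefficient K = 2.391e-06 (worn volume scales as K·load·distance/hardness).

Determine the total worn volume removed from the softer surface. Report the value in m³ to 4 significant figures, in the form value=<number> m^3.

value=1.936e-12 m^3

Every step maintains full float precision. Quoted intermediates are rounded; a lone final rounding to 4 significant figures.
Convert: Total distance L = v·t = 3.349 m/s × 184.9 s = 619.2 m.
Convert: Hardness H = 1.912 GPa = 1.912e+09 Pa.
Expressed in SI base units: W = 2.500 N, H = 1.912e+09 Pa, K = 2.391e-06.
Archard volume V = K·W·L/H = 2.391e-06 · 2.500 · 619.2 / 1.912e+09 = 1.936e-12 m³.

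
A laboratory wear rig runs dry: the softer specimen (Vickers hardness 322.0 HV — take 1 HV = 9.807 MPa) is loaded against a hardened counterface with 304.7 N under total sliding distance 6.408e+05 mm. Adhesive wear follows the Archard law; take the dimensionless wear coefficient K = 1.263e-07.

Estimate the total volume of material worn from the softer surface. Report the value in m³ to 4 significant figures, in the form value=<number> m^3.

value=7.809e-12 m^3

Intermediate values are printed rounded, and each operation maintains full float precision. Rounded once at the end to 4 significant figures.
Convert: Total distance L = 6.408e+05 mm = 640.8 m.
Convert: Hardness H = 322.0 HV × 9.807 MPa/HV = 3158 MPa = 3.158e+09 Pa.
SI base units throughout: W = 304.7 N, H = 3.158e+09 Pa, K = 1.263e-07.
Apply Archard: V = K·W·L/H = 1.263e-07 · 304.7 · 640.8 / 3.158e+09 = 7.809e-12 m³.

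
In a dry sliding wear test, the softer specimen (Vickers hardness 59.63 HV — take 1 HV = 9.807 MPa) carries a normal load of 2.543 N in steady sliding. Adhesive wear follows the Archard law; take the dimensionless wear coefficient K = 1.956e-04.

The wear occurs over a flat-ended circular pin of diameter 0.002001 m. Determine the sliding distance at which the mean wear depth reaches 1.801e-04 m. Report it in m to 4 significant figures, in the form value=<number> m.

value=665.9 m

The algebra maintains exact precision. The intermediates are printed rounded; one final rounding: four significant digits.
Hardness H = 59.63 HV × 9.807 MPa/HV = 584.8 MPa = 5.848e+08 Pa.
Contact area A = π·d²/4 = π·(0.002001 m)²/4 = 3.145e-06 m².
In SI base units, W = 2.543 N, H = 5.848e+08 Pa, K = 1.956e-04.
Permissible volume V_lim = h_lim·A = 1.801e-04 · 3.145e-06 = 5.664e-10 m³.
Thus life L = V_lim·H/(K·W) = 5.664e-10 · 5.848e+08 / (1.956e-04 · 2.543) = 665.9 m.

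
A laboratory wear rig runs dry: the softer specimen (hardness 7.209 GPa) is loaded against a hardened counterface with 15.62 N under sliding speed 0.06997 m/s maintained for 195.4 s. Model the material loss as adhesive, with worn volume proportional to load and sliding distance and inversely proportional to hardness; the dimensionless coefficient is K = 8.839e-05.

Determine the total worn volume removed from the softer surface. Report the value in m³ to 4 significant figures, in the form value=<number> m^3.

Every step keeps full float precision. The intermediates are displayed rounded. Rounded just once to 4 significant digits.
Convert: Distance L = v·t = 0.06997 m/s × 195.4 s = 13.67 m.
Convert: Hardness H = 7.209 GPa = 7.209e+09 Pa.
Collected in SI base units: W = 15.62 N, H = 7.209e+09 Pa, K = 8.839e-05.
Archard relation: V = K·W·L/H = 8.839e-05 · 15.62 · 13.67 / 7.209e+09 = 2.618e-12 m³.

value=2.618e-12 m^3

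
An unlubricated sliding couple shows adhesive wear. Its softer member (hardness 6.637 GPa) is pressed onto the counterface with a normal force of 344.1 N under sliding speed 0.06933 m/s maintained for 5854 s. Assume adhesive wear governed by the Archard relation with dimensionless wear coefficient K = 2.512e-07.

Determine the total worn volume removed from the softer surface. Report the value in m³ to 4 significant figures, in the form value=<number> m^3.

Intermediate values are shown rounded, and the algebra runs at exact precision; rounded just once: four significant digits.
Convert: Distance covered L = v·t = 0.06933 m/s × 5854 s = 405.9 m.
Convert: Hardness H = 6.637 GPa = 6.637e+09 Pa.
Restated in SI base units: W = 344.1 N, H = 6.637e+09 Pa, K = 2.512e-07.
Volume removed: V = K·W·L/H = 2.512e-07 · 344.1 · 405.9 / 6.637e+09 = 5.286e-12 m³.

value=5.286e-12 m^3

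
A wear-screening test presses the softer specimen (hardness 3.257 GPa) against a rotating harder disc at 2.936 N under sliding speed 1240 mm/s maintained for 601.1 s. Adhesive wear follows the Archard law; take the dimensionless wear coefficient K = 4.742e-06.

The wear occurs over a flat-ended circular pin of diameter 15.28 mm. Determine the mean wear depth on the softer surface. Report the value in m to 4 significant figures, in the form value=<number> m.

Intermediates appear rounded. The computation maintains exact precision; a lone final rounding: four significant digits.
Convert: Sliding speed v = 1240 mm/s = 1.240 m/s. Total distance L = v·t = 1.240 m/s × 601.1 s = 745.4 m.
Convert: Hardness H = 3.257 GPa = 3.257e+09 Pa.
Convert: Pin diameter d = 15.28 mm = 0.01528 m. Contact area A = π·d²/4 = π·(0.01528 m)²/4 = 1.834e-04 m².
Expressed in SI base units: W = 2.936 N, H = 3.257e+09 Pa, K = 4.742e-06.
Archard relation: V = K·W·L/H = 4.742e-06 · 2.936 · 745.4 / 3.257e+09 = 3.186e-12 m³.
Mean wear depth h = V/A = 3.186e-12 / 1.834e-04 = 1.738e-08 m.

value=1.738e-08 m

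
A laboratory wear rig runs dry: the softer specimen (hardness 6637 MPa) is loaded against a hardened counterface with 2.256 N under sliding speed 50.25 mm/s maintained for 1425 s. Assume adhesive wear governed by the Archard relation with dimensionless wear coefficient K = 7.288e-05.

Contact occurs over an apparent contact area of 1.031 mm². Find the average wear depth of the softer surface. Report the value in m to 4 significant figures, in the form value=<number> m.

The computation holds full float precision, and intermediate values are displayed rounded — rounded just once: four significant digits.
Convert: Sliding speed v = 50.25 mm/s = 0.05025 m/s. The distance L = v·t = 0.05025 m/s × 1425 s = 71.61 m.
Convert: Hardness H = 6637 MPa = 6.637e+09 Pa.
Convert: Contact area A = 1.031 mm² = 1.031e-06 m².
SI base units throughout: W = 2.256 N, H = 6.637e+09 Pa, K = 7.288e-05.
By Archard's law, V = K·W·L/H = 7.288e-05 · 2.256 · 71.61 / 6.637e+09 = 1.774e-12 m³.
Depth h = V/A = 1.774e-12 / 1.031e-06 = 1.721e-06 m.

value=1.721e-06 m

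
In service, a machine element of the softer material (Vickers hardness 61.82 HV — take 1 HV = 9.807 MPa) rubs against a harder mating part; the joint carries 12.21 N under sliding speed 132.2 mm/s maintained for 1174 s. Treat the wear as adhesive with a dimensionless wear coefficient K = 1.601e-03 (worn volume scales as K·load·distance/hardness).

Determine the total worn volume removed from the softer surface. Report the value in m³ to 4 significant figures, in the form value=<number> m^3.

Shown intermediates are rounded; all arithmetic carries full precision; rounded just once: 4 significant figures.
Convert: Sliding speed v = 132.2 mm/s = 0.1322 m/s. Path length L = v·t = 0.1322 m/s × 1174 s = 155.2 m.
Convert: Hardness H = 61.82 HV × 9.807 MPa/HV = 606.3 MPa = 6.063e+08 Pa.
SI base units throughout: W = 12.21 N, H = 6.063e+08 Pa, K = 1.601e-03.
By Archard's law, V = K·W·L/H = 1.601e-03 · 12.21 · 155.2 / 6.063e+08 = 5.004e-09 m³.

value=5.004e-09 m^3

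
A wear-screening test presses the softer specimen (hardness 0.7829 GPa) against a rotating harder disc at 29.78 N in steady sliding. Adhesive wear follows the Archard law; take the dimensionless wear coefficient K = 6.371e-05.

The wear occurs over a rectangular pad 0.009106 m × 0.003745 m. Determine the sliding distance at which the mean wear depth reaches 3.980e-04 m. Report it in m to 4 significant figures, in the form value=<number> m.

value=5601 m

Every step keeps full precision. Intermediate values are displayed rounded — rounded just once, at 4 significant digits.
Hardness H = 0.7829 GPa = 7.829e+08 Pa.
Contact area A = 0.009106 m × 0.003745 m = 3.410e-05 m².
In SI base units: W = 29.78 N, H = 7.829e+08 Pa, K = 6.371e-05.
Permissible volume V_lim = h_lim·A = 3.980e-04 · 3.410e-05 = 1.357e-08 m³.
Life L = V_lim·H/(K·W) = 1.357e-08 · 7.829e+08 / (6.371e-05 · 29.78) = 5601 m.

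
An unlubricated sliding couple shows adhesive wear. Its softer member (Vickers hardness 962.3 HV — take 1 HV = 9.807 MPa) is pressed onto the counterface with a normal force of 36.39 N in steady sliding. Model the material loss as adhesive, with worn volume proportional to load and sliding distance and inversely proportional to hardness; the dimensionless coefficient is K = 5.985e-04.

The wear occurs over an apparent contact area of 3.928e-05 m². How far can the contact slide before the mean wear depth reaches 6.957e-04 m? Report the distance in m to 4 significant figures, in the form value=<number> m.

The intermediates are printed rounded, and all working math maintains full float precision, and a lone final rounding, at four significant figures.
Convert: Hardness H = 962.3 HV × 9.807 MPa/HV = 9437 MPa = 9.437e+09 Pa.
In SI base units, W = 36.39 N, H = 9.437e+09 Pa, K = 5.985e-04.
Wearable volume V_lim = h_lim·A = 6.957e-04 · 3.928e-05 = 2.733e-08 m³.
Thus life L = V_lim·H/(K·W) = 2.733e-08 · 9.437e+09 / (5.985e-04 · 36.39) = 1.184e+04 m.

value=1.184e+04 m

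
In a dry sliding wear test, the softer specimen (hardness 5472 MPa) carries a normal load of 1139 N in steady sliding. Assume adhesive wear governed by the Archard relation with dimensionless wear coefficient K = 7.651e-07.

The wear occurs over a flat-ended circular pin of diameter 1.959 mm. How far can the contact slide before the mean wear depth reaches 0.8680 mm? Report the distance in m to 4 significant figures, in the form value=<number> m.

value=1.643e+04 m

Shown intermediates are rounded — all working math runs at exact precision. Rounded just once: four significant figures.
Hardness H = 5472 MPa = 5.472e+09 Pa.
Pin diameter d = 1.959 mm = 0.001959 m. Contact area A = π·d²/4 = π·(0.001959 m)²/4 = 3.014e-06 m².
Depth limit h_lim = 0.8680 mm = 8.680e-04 m.
Restated in SI base units: W = 1139 N, H = 5.472e+09 Pa, K = 7.651e-07.
Allowed volume V_lim = h_lim·A = 8.680e-04 · 3.014e-06 = 2.616e-09 m³.
Thus life L = V_lim·H/(K·W) = 2.616e-09 · 5.472e+09 / (7.651e-07 · 1139) = 1.643e+04 m.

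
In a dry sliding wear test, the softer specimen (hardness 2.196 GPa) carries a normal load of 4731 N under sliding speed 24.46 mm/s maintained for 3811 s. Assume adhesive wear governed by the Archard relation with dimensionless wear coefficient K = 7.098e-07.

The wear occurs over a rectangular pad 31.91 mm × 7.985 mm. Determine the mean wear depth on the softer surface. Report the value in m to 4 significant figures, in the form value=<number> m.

Every step keeps full float precision, and displayed values are rounded; a lone final rounding: four significant digits.
Convert: Sliding speed v = 24.46 mm/s = 0.02446 m/s. Total distance L = v·t = 0.02446 m/s × 3811 s = 93.22 m.
Convert: Hardness H = 2.196 GPa = 2.196e+09 Pa.
Convert: Pad sides 31.91 mm × 7.985 mm = 0.03191 m × 0.007985 m. Contact area A = 0.03191 m × 0.007985 m = 2.548e-04 m².
In SI base units: W = 4731 N, H = 2.196e+09 Pa, K = 7.098e-07.
Worn volume V = K·W·L/H = 7.098e-07 · 4731 · 93.22 / 2.196e+09 = 1.425e-10 m³.
Mean wear depth h = V/A = 1.425e-10 / 2.548e-04 = 5.594e-07 m.

value=5.594e-07 m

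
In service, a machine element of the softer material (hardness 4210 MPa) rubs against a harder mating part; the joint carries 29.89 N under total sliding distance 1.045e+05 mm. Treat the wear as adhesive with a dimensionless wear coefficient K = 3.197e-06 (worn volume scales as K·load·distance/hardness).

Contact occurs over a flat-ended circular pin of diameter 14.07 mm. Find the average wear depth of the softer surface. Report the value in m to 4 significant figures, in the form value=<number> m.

value=1.526e-08 m

Intermediate values are printed rounded; all arithmetic maintains full float precision. Rounded once at the end, at four significant digits.
Convert: The distance L = 1.045e+05 mm = 104.5 m.
Convert: Hardness H = 4210 MPa = 4.210e+09 Pa.
Convert: Pin diameter d = 14.07 mm = 0.01407 m. Contact area A = π·d²/4 = π·(0.01407 m)²/4 = 1.555e-04 m².
As SI base values: W = 29.89 N, H = 4.210e+09 Pa, K = 3.197e-06.
Archard volume V = K·W·L/H = 3.197e-06 · 29.89 · 104.5 / 4.210e+09 = 2.372e-12 m³.
Wear depth h = V/A = 2.372e-12 / 1.555e-04 = 1.526e-08 m.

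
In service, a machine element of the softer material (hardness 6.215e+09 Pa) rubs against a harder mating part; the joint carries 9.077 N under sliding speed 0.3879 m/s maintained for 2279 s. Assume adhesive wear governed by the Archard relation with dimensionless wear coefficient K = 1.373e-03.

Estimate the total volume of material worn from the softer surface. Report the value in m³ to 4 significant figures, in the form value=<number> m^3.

value=1.773e-09 m^3

All working math keeps exact precision. The intermediates are shown rounded. Rounded once at the end, at four significant digits.
Distance L = v·t = 0.3879 m/s × 2279 s = 884.0 m.
Collected in SI base units: W = 9.077 N, H = 6.215e+09 Pa, K = 1.373e-03.
Wear volume V = K·W·L/H = 1.373e-03 · 9.077 · 884.0 / 6.215e+09 = 1.773e-09 m³.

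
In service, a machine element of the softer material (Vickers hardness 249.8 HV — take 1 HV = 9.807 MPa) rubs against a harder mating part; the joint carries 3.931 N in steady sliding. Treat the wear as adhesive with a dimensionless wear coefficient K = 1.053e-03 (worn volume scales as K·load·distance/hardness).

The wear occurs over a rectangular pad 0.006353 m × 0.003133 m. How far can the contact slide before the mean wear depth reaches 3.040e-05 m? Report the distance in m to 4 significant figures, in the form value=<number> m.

value=358.1 m

All working math runs at full precision, and the intermediates appear rounded, and one last rounding: four significant digits.
Convert: Hardness H = 249.8 HV × 9.807 MPa/HV = 2450 MPa = 2.450e+09 Pa.
Convert: Contact area A = 0.006353 m × 0.003133 m = 1.990e-05 m².
Restated in SI base units: W = 3.931 N, H = 2.450e+09 Pa, K = 1.053e-03.
Permissible volume V_lim = h_lim·A = 3.040e-05 · 1.990e-05 = 6.051e-10 m³.
Sliding life L = V_lim·H/(K·W) = 6.051e-10 · 2.450e+09 / (1.053e-03 · 3.931) = 358.1 m.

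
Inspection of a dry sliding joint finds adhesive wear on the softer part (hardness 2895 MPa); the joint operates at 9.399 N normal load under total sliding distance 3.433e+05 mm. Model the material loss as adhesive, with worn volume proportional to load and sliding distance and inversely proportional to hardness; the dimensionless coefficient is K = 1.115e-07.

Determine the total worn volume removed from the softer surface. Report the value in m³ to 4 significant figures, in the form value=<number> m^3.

value=1.243e-13 m^3

All arithmetic keeps full precision, and intermediate values are displayed rounded, and one final rounding to 4 significant digits.
Sliding distance L = 3.433e+05 mm = 343.3 m.
Hardness H = 2895 MPa = 2.895e+09 Pa.
In SI base units: W = 9.399 N, H = 2.895e+09 Pa, K = 1.115e-07.
Archard relation: V = K·W·L/H = 1.115e-07 · 9.399 · 343.3 / 2.895e+09 = 1.243e-13 m³.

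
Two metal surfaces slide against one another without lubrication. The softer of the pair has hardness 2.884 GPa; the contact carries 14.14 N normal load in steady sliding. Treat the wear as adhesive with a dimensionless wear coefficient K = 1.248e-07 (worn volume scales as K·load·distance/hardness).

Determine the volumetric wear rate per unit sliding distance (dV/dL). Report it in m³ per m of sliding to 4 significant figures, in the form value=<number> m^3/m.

Intermediate values are printed rounded, and each operation carries full float precision. Rounded once at the end, at four significant figures.
Convert: Hardness H = 2.884 GPa = 2.884e+09 Pa.
As SI base values: W = 14.14 N, H = 2.884e+09 Pa, K = 1.248e-07.
Wear rate dV/dL = K·W/H — distance-free: 1.248e-07 · 14.14 / 2.884e+09 = 6.119e-16 m³/m.

value=6.119e-16 m^3/m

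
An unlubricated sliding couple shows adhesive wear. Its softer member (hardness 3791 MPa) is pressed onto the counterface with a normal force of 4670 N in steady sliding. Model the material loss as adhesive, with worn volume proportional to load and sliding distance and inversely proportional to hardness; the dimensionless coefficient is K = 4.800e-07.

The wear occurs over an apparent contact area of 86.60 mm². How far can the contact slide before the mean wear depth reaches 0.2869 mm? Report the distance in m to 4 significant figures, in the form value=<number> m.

The intermediates are printed rounded, and each operation runs at full float precision; a single final rounding, at 4 significant digits.
Hardness H = 3791 MPa = 3.791e+09 Pa.
Contact area A = 86.60 mm² = 8.660e-05 m².
Depth limit h_lim = 0.2869 mm = 2.869e-04 m.
SI base units throughout: W = 4670 N, H = 3.791e+09 Pa, K = 4.800e-07.
Permissible volume V_lim = h_lim·A = 2.869e-04 · 8.660e-05 = 2.485e-08 m³.
Sliding life L = V_lim·H/(K·W) = 2.485e-08 · 3.791e+09 / (4.800e-07 · 4670) = 4.202e+04 m.

value=4.202e+04 m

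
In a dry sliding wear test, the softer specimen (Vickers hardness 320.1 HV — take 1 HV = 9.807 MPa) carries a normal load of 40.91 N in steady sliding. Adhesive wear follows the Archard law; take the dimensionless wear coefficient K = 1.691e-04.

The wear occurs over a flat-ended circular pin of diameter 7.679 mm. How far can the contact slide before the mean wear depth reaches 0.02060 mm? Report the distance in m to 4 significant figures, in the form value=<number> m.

value=432.9 m

The algebra runs at full float precision — intermediates are printed rounded. Rounded once at the end: 4 significant digits.
Convert: Hardness H = 320.1 HV × 9.807 MPa/HV = 3139 MPa = 3.139e+09 Pa.
Convert: Pin diameter d = 7.679 mm = 0.007679 m. Contact area A = π·d²/4 = π·(0.007679 m)²/4 = 4.631e-05 m².
Convert: Depth limit h_lim = 0.02060 mm = 2.060e-05 m.
Expressed in SI base units: W = 40.91 N, H = 3.139e+09 Pa, K = 1.691e-04.
Volume at the limit: V_lim = h_lim·A = 2.060e-05 · 4.631e-05 = 9.540e-10 m³.
So the life L = V_lim·H/(K·W) = 9.540e-10 · 3.139e+09 / (1.691e-04 · 40.91) = 432.9 m.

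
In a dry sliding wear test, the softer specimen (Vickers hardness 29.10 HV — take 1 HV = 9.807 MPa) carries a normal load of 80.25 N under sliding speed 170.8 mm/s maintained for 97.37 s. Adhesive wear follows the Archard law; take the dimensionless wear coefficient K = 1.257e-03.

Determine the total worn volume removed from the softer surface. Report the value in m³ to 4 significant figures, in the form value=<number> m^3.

The intermediates are shown rounded; the computation maintains full precision. Rounded once at the end: 4 significant digits.
Convert: Sliding speed v = 170.8 mm/s = 0.1708 m/s. Sliding distance L = v·t = 0.1708 m/s × 97.37 s = 16.63 m.
Convert: Hardness H = 29.10 HV × 9.807 MPa/HV = 285.4 MPa = 2.854e+08 Pa.
In SI base units: W = 80.25 N, H = 2.854e+08 Pa, K = 1.257e-03.
Apply Archard: V = K·W·L/H = 1.257e-03 · 80.25 · 16.63 / 2.854e+08 = 5.878e-09 m³.

value=5.878e-09 m^3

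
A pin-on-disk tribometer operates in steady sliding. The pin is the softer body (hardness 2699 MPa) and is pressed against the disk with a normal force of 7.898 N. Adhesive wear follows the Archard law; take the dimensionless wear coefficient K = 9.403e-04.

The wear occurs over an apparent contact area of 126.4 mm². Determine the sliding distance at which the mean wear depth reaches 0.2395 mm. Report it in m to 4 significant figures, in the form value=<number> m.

value=1.100e+04 m

Intermediate values are printed rounded; the algebra holds full precision — a lone final rounding, at 4 significant figures.
Convert: Hardness H = 2699 MPa = 2.699e+09 Pa.
Convert: Contact area A = 126.4 mm² = 1.264e-04 m².
Convert: Depth limit h_lim = 0.2395 mm = 2.395e-04 m.
SI base units throughout: W = 7.898 N, H = 2.699e+09 Pa, K = 9.403e-04.
At the depth limit, V_lim = h_lim·A = 2.395e-04 · 1.264e-04 = 3.027e-08 m³.
Thus life L = V_lim·H/(K·W) = 3.027e-08 · 2.699e+09 / (9.403e-04 · 7.898) = 1.100e+04 m.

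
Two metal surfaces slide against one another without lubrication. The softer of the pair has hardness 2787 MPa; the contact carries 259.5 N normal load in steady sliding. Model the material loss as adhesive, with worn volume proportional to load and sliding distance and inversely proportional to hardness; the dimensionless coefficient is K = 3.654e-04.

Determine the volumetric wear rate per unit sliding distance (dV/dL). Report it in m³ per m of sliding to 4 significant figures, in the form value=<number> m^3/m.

All arithmetic keeps full float precision — intermediate values are printed rounded — a single final rounding to 4 significant figures.
Hardness H = 2787 MPa = 2.787e+09 Pa.
As SI base values: W = 259.5 N, H = 2.787e+09 Pa, K = 3.654e-04.
Rate of wear dV/dL = K·W/H, per unit distance: 3.654e-04 · 259.5 / 2.787e+09 = 3.402e-11 m³/m.

value=3.402e-11 m^3/m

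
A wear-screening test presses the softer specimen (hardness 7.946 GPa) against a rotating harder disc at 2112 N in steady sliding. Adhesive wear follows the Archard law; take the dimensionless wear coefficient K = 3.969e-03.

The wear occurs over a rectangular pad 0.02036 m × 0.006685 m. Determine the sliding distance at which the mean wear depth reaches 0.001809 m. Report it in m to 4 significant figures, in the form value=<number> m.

Intermediate values are printed rounded; each operation carries full precision — a lone final rounding: 4 significant digits.
Convert: Hardness H = 7.946 GPa = 7.946e+09 Pa.
Convert: Contact area A = 0.02036 m × 0.006685 m = 1.361e-04 m².
Expressed in SI base units: W = 2112 N, H = 7.946e+09 Pa, K = 3.969e-03.
At the depth limit, V_lim = h_lim·A = 0.001809 · 1.361e-04 = 2.462e-07 m³.
Sliding life L = V_lim·H/(K·W) = 2.462e-07 · 7.946e+09 / (3.969e-03 · 2112) = 233.4 m.

value=233.4 m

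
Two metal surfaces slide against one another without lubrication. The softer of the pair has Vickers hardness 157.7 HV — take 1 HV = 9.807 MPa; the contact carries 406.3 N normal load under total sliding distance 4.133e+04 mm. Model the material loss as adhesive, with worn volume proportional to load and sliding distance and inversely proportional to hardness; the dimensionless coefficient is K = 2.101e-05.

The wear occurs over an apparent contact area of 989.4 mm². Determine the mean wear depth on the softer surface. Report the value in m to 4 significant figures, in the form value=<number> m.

value=2.306e-07 m

The algebra holds full float precision. The intermediates are shown rounded, and a single final rounding, at 4 significant figures.
Total distance L = 4.133e+04 mm = 41.33 m.
Hardness H = 157.7 HV × 9.807 MPa/HV = 1547 MPa = 1.547e+09 Pa.
Contact area A = 989.4 mm² = 9.894e-04 m².
In SI base units: W = 406.3 N, H = 1.547e+09 Pa, K = 2.101e-05.
Worn volume V = K·W·L/H = 2.101e-05 · 406.3 · 41.33 / 1.547e+09 = 2.281e-10 m³.
Depth of wear h = V/A = 2.281e-10 / 9.894e-04 = 2.306e-07 m.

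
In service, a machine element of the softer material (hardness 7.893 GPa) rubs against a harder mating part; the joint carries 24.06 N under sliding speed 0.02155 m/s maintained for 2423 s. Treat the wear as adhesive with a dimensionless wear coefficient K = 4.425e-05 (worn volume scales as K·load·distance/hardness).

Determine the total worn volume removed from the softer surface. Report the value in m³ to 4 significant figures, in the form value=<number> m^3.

Every step maintains full precision, and intermediates are displayed rounded; one final rounding, at 4 significant digits.
Sliding distance L = v·t = 0.02155 m/s × 2423 s = 52.22 m.
Hardness H = 7.893 GPa = 7.893e+09 Pa.
SI base units throughout: W = 24.06 N, H = 7.893e+09 Pa, K = 4.425e-05.
Wear volume V = K·W·L/H = 4.425e-05 · 24.06 · 52.22 / 7.893e+09 = 7.043e-12 m³.

value=7.043e-12 m^3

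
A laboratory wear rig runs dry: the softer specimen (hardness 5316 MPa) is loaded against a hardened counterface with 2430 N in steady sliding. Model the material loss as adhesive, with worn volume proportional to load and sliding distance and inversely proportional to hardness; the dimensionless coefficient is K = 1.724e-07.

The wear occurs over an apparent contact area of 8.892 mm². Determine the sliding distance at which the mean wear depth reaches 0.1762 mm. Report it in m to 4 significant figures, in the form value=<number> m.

value=1.988e+04 m

All arithmetic holds full precision; the intermediates are displayed rounded, and a lone final rounding: 4 significant figures.
Hardness H = 5316 MPa = 5.316e+09 Pa.
Contact area A = 8.892 mm² = 8.892e-06 m².
Depth limit h_lim = 0.1762 mm = 1.762e-04 m.
As SI base values: W = 2430 N, H = 5.316e+09 Pa, K = 1.724e-07.
At the depth limit, V_lim = h_lim·A = 1.762e-04 · 8.892e-06 = 1.567e-09 m³.
Thus life L = V_lim·H/(K·W) = 1.567e-09 · 5.316e+09 / (1.724e-07 · 2430) = 1.988e+04 m.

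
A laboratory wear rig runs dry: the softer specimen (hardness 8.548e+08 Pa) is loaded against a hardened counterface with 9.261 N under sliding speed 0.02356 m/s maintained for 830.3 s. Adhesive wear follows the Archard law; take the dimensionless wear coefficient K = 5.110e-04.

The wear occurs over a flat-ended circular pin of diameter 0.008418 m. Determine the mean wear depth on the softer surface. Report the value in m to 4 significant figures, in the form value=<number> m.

Intermediate values appear rounded, and all arithmetic holds full precision — rounded once at the end to four significant figures.
Convert: Distance L = v·t = 0.02356 m/s × 830.3 s = 19.56 m.
Convert: Contact area A = π·d²/4 = π·(0.008418 m)²/4 = 5.566e-05 m².
Collected in SI base units: W = 9.261 N, H = 8.548e+08 Pa, K = 5.110e-04.
By Archard's law, V = K·W·L/H = 5.110e-04 · 9.261 · 19.56 / 8.548e+08 = 1.083e-10 m³.
Wear depth h = V/A = 1.083e-10 / 5.566e-05 = 1.946e-06 m.

value=1.946e-06 m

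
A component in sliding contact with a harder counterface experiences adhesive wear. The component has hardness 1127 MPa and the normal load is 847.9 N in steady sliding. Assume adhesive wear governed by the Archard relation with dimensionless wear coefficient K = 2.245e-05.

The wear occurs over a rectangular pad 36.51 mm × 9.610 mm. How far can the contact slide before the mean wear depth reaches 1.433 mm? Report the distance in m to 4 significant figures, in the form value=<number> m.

value=2.977e+04 m

Intermediates are printed rounded, and each operation runs at full float precision — rounded just once: four significant digits.
Hardness H = 1127 MPa = 1.127e+09 Pa.
Pad sides 36.51 mm × 9.610 mm = 0.03651 m × 0.009610 m. Contact area A = 0.03651 m × 0.009610 m = 3.509e-04 m².
Depth limit h_lim = 1.433 mm = 0.001433 m.
As SI base values: W = 847.9 N, H = 1.127e+09 Pa, K = 2.245e-05.
Limit volume V_lim = h_lim·A = 0.001433 · 3.509e-04 = 5.028e-07 m³.
Inverting, life L = V_lim·H/(K·W) = 5.028e-07 · 1.127e+09 / (2.245e-05 · 847.9) = 2.977e+04 m.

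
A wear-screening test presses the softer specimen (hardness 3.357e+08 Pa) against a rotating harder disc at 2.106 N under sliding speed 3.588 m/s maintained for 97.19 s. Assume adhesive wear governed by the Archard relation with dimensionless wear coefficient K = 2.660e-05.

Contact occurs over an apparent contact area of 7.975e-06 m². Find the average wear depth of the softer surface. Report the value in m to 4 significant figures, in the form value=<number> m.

Displayed values are rounded — all working math maintains full precision. Rounded just once, at four significant figures.
Convert: Total distance L = v·t = 3.588 m/s × 97.19 s = 348.7 m.
Collected in SI base units: W = 2.106 N, H = 3.357e+08 Pa, K = 2.660e-05.
Volume removed: V = K·W·L/H = 2.660e-05 · 2.106 · 348.7 / 3.357e+08 = 5.819e-11 m³.
Depth h = V/A = 5.819e-11 / 7.975e-06 = 7.297e-06 m.

value=7.297e-06 m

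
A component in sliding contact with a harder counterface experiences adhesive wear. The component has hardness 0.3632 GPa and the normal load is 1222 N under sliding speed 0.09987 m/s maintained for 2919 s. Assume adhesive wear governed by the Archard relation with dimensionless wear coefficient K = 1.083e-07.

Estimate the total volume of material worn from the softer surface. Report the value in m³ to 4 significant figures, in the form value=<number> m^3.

The algebra runs at exact precision, and intermediate values are shown rounded. Rounded once at the end to 4 significant figures.
Convert: Sliding distance L = v·t = 0.09987 m/s × 2919 s = 291.5 m.
Convert: Hardness H = 0.3632 GPa = 3.632e+08 Pa.
Restated in SI base units: W = 1222 N, H = 3.632e+08 Pa, K = 1.083e-07.
Apply Archard: V = K·W·L/H = 1.083e-07 · 1222 · 291.5 / 3.632e+08 = 1.062e-10 m³.

value=1.062e-10 m^3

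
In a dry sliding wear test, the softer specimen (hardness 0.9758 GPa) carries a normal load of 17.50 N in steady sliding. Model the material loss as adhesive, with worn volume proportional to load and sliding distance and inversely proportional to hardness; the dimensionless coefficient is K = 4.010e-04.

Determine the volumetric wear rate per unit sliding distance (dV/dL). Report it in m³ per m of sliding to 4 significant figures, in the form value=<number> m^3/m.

All arithmetic keeps exact precision; intermediate values appear rounded; a lone final rounding: four significant digits.
Hardness H = 0.9758 GPa = 9.758e+08 Pa.
Expressed in SI base units: W = 17.50 N, H = 9.758e+08 Pa, K = 4.010e-04.
Wear rate dV/dL = K·W/H (no L dependence): 4.010e-04 · 17.50 / 9.758e+08 = 7.192e-12 m³/m.

value=7.192e-12 m^3/m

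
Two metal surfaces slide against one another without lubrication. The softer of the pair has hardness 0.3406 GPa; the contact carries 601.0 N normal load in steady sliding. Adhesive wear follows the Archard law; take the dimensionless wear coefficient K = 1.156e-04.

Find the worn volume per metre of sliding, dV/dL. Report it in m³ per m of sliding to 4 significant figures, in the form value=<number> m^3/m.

Each operation carries full float precision; intermediate values appear rounded, and rounded just once: 4 significant digits.
Hardness H = 0.3406 GPa = 3.406e+08 Pa.
Restated in SI base units: W = 601.0 N, H = 3.406e+08 Pa, K = 1.156e-04.
Sliding wear rate dV/dL = K·W/H (independent of L): 1.156e-04 · 601.0 / 3.406e+08 = 2.040e-10 m³/m.

value=2.040e-10 m^3/m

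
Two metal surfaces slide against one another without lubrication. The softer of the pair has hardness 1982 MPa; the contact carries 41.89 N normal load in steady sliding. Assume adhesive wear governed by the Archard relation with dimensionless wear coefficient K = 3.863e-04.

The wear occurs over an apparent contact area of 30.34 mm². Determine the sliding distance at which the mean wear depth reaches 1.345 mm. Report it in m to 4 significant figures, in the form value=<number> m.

Intermediate values are shown rounded; the algebra runs at exact precision — one last rounding to 4 significant figures.
Hardness H = 1982 MPa = 1.982e+09 Pa.
Contact area A = 30.34 mm² = 3.034e-05 m².
Depth limit h_lim = 1.345 mm = 0.001345 m.
Restated in SI base units: W = 41.89 N, H = 1.982e+09 Pa, K = 3.863e-04.
Limit volume V_lim = h_lim·A = 0.001345 · 3.034e-05 = 4.081e-08 m³.
Sliding life L = V_lim·H/(K·W) = 4.081e-08 · 1.982e+09 / (3.863e-04 · 41.89) = 4998 m.

value=4998 m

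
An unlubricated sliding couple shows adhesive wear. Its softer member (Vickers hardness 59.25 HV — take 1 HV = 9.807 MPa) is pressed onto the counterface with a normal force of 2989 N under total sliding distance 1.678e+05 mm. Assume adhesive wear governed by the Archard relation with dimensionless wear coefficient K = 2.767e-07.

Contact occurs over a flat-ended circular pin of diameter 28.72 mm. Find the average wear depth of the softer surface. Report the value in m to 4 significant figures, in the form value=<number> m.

All working math runs at full precision. Intermediates are displayed rounded — rounded just once to 4 significant figures.
Convert: Total distance L = 1.678e+05 mm = 167.8 m.
Convert: Hardness H = 59.25 HV × 9.807 MPa/HV = 581.1 MPa = 5.811e+08 Pa.
Convert: Pin diameter d = 28.72 mm = 0.02872 m. Contact area A = π·d²/4 = π·(0.02872 m)²/4 = 6.478e-04 m².
SI base units throughout: W = 2989 N, H = 5.811e+08 Pa, K = 2.767e-07.
Apply Archard: V = K·W·L/H = 2.767e-07 · 2989 · 167.8 / 5.811e+08 = 2.388e-10 m³.
Mean wear depth h = V/A = 2.388e-10 / 6.478e-04 = 3.687e-07 m.

value=3.687e-07 m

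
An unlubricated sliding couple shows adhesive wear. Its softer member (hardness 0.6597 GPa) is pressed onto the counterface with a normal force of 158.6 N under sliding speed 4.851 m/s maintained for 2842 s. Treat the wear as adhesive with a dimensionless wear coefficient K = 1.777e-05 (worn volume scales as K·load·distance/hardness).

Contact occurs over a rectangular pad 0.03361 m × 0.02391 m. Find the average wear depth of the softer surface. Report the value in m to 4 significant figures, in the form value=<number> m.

value=7.329e-05 m

Each operation keeps exact precision, and the intermediates are displayed rounded — rounded once at the end: 4 significant figures.
Distance covered L = v·t = 4.851 m/s × 2842 s = 1.379e+04 m.
Hardness H = 0.6597 GPa = 6.597e+08 Pa.
Contact area A = 0.03361 m × 0.02391 m = 8.036e-04 m².
As SI base values: W = 158.6 N, H = 6.597e+08 Pa, K = 1.777e-05.
By Archard's law, V = K·W·L/H = 1.777e-05 · 158.6 · 1.379e+04 / 6.597e+08 = 5.890e-08 m³.
Depth of wear h = V/A = 5.890e-08 / 8.036e-04 = 7.329e-05 m.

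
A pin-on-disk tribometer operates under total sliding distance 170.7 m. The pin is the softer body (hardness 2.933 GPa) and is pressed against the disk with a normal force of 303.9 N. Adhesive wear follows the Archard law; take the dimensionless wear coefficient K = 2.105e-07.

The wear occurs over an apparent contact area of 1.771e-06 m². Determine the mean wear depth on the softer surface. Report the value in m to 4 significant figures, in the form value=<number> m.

All arithmetic keeps exact precision, and displayed values are rounded — rounded just once to 4 significant figures.
Convert: Hardness H = 2.933 GPa = 2.933e+09 Pa.
SI base units throughout: W = 303.9 N, H = 2.933e+09 Pa, K = 2.105e-07.
Archard relation: V = K·W·L/H = 2.105e-07 · 303.9 · 170.7 / 2.933e+09 = 3.723e-12 m³.
Mean wear depth h = V/A = 3.723e-12 / 1.771e-06 = 2.102e-06 m.

value=2.102e-06 m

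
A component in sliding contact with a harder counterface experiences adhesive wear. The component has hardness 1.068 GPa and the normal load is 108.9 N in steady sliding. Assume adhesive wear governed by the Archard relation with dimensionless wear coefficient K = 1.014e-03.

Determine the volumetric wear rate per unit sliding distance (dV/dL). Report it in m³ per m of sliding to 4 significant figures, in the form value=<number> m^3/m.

All working math maintains full precision, and displayed values are rounded — a lone final rounding to four significant figures.
Convert: Hardness H = 1.068 GPa = 1.068e+09 Pa.
In SI base units: W = 108.9 N, H = 1.068e+09 Pa, K = 1.014e-03.
Wear rate dV/dL = K·W/H — distance-free: 1.014e-03 · 108.9 / 1.068e+09 = 1.034e-10 m³/m.

value=1.034e-10 m^3/m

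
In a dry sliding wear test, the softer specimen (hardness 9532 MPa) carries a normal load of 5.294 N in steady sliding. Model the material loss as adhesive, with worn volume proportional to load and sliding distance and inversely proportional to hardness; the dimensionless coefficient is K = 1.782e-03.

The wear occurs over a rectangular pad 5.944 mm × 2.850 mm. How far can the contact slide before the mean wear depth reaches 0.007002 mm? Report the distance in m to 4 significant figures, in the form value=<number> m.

value=119.9 m

Each operation runs at exact precision. The intermediates are displayed rounded — a single final rounding, at 4 significant figures.
Convert: Hardness H = 9532 MPa = 9.532e+09 Pa.
Convert: Pad sides 5.944 mm × 2.850 mm = 0.005944 m × 0.002850 m. Contact area A = 0.005944 m × 0.002850 m = 1.694e-05 m².
Convert: Depth limit h_lim = 0.007002 mm = 7.002e-06 m.
Working in SI base units: W = 5.294 N, H = 9.532e+09 Pa, K = 1.782e-03.
At the depth limit, V_lim = h_lim·A = 7.002e-06 · 1.694e-05 = 1.186e-10 m³.
So the life L = V_lim·H/(K·W) = 1.186e-10 · 9.532e+09 / (1.782e-03 · 5.294) = 119.9 m.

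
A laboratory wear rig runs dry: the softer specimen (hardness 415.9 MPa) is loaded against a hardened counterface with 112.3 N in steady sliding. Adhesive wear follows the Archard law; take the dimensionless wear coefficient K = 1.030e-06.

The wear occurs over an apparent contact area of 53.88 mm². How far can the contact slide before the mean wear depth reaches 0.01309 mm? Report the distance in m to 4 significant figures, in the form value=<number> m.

All working math maintains exact precision — intermediate values are shown rounded, and a single final rounding: four significant digits.
Convert: Hardness H = 415.9 MPa = 4.159e+08 Pa.
Convert: Contact area A = 53.88 mm² = 5.388e-05 m².
Convert: Depth limit h_lim = 0.01309 mm = 1.309e-05 m.
In SI base units: W = 112.3 N, H = 4.159e+08 Pa, K = 1.030e-06.
Limit volume V_lim = h_lim·A = 1.309e-05 · 5.388e-05 = 7.053e-10 m³.
So the life L = V_lim·H/(K·W) = 7.053e-10 · 4.159e+08 / (1.030e-06 · 112.3) = 2536 m.

value=2536 m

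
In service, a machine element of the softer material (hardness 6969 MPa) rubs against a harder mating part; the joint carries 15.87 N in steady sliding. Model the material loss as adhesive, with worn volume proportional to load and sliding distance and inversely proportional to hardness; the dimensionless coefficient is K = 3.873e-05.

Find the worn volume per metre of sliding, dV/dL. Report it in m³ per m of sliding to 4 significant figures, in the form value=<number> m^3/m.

Printed values are rounded. All arithmetic holds exact precision; rounded once at the end to four significant figures.
Convert: Hardness H = 6969 MPa = 6.969e+09 Pa.
In SI base units: W = 15.87 N, H = 6.969e+09 Pa, K = 3.873e-05.
Wear rate dV/dL = K·W/H (no L dependence): 3.873e-05 · 15.87 / 6.969e+09 = 8.820e-14 m³/m.

value=8.820e-14 m^3/m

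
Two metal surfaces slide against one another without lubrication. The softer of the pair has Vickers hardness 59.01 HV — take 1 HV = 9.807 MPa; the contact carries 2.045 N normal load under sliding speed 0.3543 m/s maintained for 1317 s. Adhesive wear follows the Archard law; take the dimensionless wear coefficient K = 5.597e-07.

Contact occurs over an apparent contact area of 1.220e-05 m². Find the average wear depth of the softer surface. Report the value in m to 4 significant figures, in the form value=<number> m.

Each operation holds exact precision, and intermediates appear rounded. Rounded just once to four significant figures.
Distance covered L = v·t = 0.3543 m/s × 1317 s = 466.6 m.
Hardness H = 59.01 HV × 9.807 MPa/HV = 578.7 MPa = 5.787e+08 Pa.
SI base units throughout: W = 2.045 N, H = 5.787e+08 Pa, K = 5.597e-07.
The Archard volume V = K·W·L/H = 5.597e-07 · 2.045 · 466.6 / 5.787e+08 = 9.229e-13 m³.
Depth of wear h = V/A = 9.229e-13 / 1.220e-05 = 7.565e-08 m.

value=7.565e-08 m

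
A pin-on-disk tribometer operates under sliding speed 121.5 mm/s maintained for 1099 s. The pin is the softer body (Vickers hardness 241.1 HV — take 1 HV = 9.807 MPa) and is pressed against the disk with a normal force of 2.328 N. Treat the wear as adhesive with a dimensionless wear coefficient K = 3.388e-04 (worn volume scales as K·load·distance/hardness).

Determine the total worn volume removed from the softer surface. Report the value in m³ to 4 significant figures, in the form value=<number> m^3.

All working math carries exact precision. Shown intermediates are rounded. Rounded once at the end, at 4 significant digits.
Convert: Sliding speed v = 121.5 mm/s = 0.1215 m/s. The distance L = v·t = 0.1215 m/s × 1099 s = 133.5 m.
Convert: Hardness H = 241.1 HV × 9.807 MPa/HV = 2364 MPa = 2.364e+09 Pa.
Expressed in SI base units: W = 2.328 N, H = 2.364e+09 Pa, K = 3.388e-04.
The Archard volume V = K·W·L/H = 3.388e-04 · 2.328 · 133.5 / 2.364e+09 = 4.454e-11 m³.

value=4.454e-11 m^3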